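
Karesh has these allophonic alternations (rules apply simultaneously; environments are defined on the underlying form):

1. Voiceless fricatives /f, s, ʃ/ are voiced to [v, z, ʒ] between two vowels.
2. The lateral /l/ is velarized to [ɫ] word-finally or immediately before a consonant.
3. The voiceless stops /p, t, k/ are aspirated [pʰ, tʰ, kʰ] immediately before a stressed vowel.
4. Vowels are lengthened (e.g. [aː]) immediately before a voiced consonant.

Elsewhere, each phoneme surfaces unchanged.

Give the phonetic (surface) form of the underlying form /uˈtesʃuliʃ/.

/u/ — word-initial; rule 4 does not apply here → [u].
Rule 3 applies to /t/ (between /u/ and /e/: immediately before a stressed vowel) → [tʰ].
/e/ (between /t/ and /s/) fails the environment for rule 4, so it stays [e].
/s/ (between /e/ and /ʃ/): rule 1 targets it, but not between two vowels → unchanged [s].
/ʃ/ (between /s/ and /u/) is in the target of rule 1 but the environment (between two vowels) is not met → [ʃ].
/u/ (between /ʃ/ and /l/): before a voiced consonant, so rule 4 applies → [uː].
/l/ (between /u/ and /i/): rule 2 targets it, but not word-finally or immediately before a consonant → unchanged [l].
/i/ — between /l/ and /ʃ/; rule 4 does not apply here → [i].
/ʃ/ (word-final) is in the target of rule 1 but the environment (between two vowels) is not met → [ʃ].

[uˈtʰesʃuːliʃ]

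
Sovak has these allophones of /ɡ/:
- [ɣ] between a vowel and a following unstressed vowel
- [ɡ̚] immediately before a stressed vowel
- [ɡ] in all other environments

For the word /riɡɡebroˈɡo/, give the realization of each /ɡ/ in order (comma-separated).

Occurrence 1 (position 3): no conditioning environment matches → elsewhere allophone [ɡ].
Occurrence 2 (position 4): no conditioning environment matches → elsewhere allophone [ɡ].
Occurrence 3 (position 9): immediately before a stressed vowel → [ɡ̚].

[ɡ], [ɡ], [ɡ̚]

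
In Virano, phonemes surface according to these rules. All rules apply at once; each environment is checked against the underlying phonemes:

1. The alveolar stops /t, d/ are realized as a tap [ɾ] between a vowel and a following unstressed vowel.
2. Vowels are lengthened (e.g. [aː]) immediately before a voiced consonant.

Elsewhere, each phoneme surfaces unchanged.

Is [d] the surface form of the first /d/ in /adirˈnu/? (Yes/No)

No

/d/ meets the environment for rule 1 (between a vowel and a following unstressed vowel) → [ɾ].
The actual realization is [ɾ], not [d].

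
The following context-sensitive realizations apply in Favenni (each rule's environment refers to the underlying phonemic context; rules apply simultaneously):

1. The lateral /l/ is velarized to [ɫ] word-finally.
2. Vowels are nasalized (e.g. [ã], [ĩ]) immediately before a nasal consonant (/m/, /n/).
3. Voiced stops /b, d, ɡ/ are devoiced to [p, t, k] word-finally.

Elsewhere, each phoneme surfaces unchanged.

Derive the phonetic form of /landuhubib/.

[lãnduhubip]

/l/ (word-initial) fails the environment for rule 1, so it stays [l].
/a/ meets the environment for rule 2 (before a nasal consonant) → [ã].
/n/ (between /a/ and /d/) is unaffected → [n].
/d/ (between /n/ and /u/) fails the environment for rule 3, so it stays [d].
/u/ — between /d/ and /h/; rule 2 does not apply here → [u].
/h/ (between /u/ and /u/) is unaffected → [h].
/u/ (between /h/ and /b/): rule 2 targets it, but not before a nasal consonant → unchanged [u].
/b/ (between /u/ and /i/) is in the target of rule 3 but the environment (word-finally) is not met → [b].
/i/ (between /b/ and /b/) fails the environment for rule 2, so it stays [i].
/b/ (word-final) occurs word-finally → [p] by rule 3.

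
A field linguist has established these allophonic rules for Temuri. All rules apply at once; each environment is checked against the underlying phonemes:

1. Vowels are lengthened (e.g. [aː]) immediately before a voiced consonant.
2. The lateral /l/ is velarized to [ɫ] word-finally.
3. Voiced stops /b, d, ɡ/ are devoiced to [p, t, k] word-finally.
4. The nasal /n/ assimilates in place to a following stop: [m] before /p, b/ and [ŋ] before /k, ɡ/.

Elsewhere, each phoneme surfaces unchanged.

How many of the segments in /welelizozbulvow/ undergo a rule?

Segments that undergo a rule: /e/ → [eː] (rule 1); /e/ → [eː] (rule 1); /i/ → [iː] (rule 1); /o/ → [oː] (rule 1); /u/ → [uː] (rule 1); /o/ → [oː] (rule 1).
All other segments surface unchanged.

6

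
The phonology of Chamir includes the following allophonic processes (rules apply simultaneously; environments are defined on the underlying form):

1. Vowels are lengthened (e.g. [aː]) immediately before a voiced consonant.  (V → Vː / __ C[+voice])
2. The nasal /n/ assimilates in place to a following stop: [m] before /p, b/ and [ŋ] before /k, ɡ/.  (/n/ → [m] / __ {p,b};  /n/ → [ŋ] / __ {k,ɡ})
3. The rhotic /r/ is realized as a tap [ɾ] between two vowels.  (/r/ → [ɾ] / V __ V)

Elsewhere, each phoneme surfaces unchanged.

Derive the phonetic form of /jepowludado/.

[jepoːwluːdaːdo]

/j/ stays [j].
/e/ (between /j/ and /p/) is in the target of rule 1 but the environment (before a voiced consonant) is not met → [e].
/p/ (between /e/ and /o/): no rule targets it → [p].
/o/ (between /p/ and /w/) occurs before a voiced consonant → [oː] by rule 1.
/w/ stays [w].
/l/ (between /w/ and /u/): no rule targets it → [l].
/u/ — between /l/ and /d/, before a voiced consonant — surfaces as [uː] (rule 1).
/d/ (between /u/ and /a/): no rule targets it → [d].
/a/ — between /d/ and /d/, before a voiced consonant — surfaces as [aː] (rule 1).
/d/ stays [d].
/o/ (word-final): rule 1 targets it, but not before a voiced consonant → unchanged [o].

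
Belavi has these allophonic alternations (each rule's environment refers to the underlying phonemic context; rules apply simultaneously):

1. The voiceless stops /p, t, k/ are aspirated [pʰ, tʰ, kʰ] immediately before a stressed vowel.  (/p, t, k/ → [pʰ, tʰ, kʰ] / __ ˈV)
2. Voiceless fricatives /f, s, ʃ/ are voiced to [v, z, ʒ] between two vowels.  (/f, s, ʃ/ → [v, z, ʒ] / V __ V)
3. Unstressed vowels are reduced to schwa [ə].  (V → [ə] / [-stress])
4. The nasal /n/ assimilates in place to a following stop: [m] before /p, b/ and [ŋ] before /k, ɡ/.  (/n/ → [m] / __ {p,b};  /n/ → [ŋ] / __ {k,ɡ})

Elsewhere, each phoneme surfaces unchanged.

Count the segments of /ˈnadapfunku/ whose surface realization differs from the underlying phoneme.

4

Segments that undergo a rule: /a/ → [ə] (rule 3); /u/ → [ə] (rule 3); /n/ → [ŋ] (rule 4); /u/ → [ə] (rule 3).
All other segments surface unchanged.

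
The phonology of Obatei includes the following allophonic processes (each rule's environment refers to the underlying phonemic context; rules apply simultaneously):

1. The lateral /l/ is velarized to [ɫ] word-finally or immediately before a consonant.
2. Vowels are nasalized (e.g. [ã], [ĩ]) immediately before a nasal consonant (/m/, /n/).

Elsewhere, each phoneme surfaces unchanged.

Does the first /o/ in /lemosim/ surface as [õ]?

No

/o/ (between /m/ and /s/) is in the target of rule 2 but the environment (before a nasal consonant) is not met → [o].
The actual realization is [o], not [õ].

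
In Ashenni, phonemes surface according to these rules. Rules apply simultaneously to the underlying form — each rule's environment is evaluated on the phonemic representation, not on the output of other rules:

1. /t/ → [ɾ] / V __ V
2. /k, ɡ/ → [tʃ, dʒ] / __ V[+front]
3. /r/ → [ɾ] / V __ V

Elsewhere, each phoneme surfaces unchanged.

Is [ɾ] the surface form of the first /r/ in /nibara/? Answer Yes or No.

/r/ (between /a/ and /a/): between two vowels, so rule 3 applies → [ɾ].
The actual realization is [ɾ], which matches [ɾ].

Yes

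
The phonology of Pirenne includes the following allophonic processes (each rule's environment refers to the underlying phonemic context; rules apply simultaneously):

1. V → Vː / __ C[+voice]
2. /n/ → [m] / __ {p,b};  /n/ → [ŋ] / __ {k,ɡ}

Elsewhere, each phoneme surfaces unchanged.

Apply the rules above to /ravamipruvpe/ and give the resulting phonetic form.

[raːvaːmipruːvpe]

Rule 1 applies to /a/ (between /r/ and /v/: before a voiced consonant) → [aː].
/a/ meets the environment for rule 1 (before a voiced consonant) → [aː].
/i/ (between /m/ and /p/) is in the target of rule 1 but the environment (before a voiced consonant) is not met → [i].
Rule 1 applies to /u/ (between /r/ and /v/: before a voiced consonant) → [uː].
/e/ — word-final; rule 1 does not apply here → [e].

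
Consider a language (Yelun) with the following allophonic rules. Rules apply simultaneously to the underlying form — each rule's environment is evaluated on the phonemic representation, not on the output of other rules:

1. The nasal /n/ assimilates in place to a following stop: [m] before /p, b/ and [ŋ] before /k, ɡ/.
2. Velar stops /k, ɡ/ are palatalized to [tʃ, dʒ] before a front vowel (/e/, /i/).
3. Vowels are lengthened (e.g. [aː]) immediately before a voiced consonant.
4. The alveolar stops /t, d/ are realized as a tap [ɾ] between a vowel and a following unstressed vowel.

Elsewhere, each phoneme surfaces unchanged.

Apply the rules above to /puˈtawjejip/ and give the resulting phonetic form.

[puˈtaːwjeːjip]

/p/ — not in any rule's target class → [p].
/u/ (between /p/ and /t/) fails the environment for rule 3, so it stays [u].
/t/ (between /u/ and /a/): rule 4 targets it, but not between a vowel and a following unstressed vowel → unchanged [t].
Rule 3 applies to /a/ (between /t/ and /w/: before a voiced consonant) → [aː].
/w/ — not in any rule's target class → [w].
/j/ (between /w/ and /e/) is unaffected → [j].
/e/ (between /j/ and /j/): before a voiced consonant, so rule 3 applies → [eː].
/j/ stays [j].
/i/ (between /j/ and /p/): rule 3 targets it, but not before a voiced consonant → unchanged [i].
/p/ (word-final) is unaffected → [p].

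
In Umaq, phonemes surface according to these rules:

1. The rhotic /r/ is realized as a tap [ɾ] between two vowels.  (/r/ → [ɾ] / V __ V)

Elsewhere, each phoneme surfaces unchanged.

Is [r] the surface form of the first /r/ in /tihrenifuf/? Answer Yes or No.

/r/ — between /h/ and /e/; rule 1 does not apply here → [r].
The actual realization is [r], which matches [r].

Yes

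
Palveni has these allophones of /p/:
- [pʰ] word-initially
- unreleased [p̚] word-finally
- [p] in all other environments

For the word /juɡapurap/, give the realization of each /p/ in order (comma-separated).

[p], [p̚]

Occurrence 1 (position 5): no conditioning environment matches → elsewhere allophone [p].
Occurrence 2 (position 9): word-finally → [p̚].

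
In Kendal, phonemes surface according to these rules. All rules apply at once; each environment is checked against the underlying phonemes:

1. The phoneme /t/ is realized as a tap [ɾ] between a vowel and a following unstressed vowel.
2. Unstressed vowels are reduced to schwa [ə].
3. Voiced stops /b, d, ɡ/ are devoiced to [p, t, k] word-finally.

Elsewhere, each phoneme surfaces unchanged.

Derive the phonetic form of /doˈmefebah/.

[dəˈmefəbəh]

/d/ (word-initial) fails the environment for rule 3, so it stays [d].
/o/ meets the environment for rule 2 (in an unstressed syllable) → [ə].
/m/ stays [m].
/e/ (between /m/ and /f/) is in the target of rule 2 but the environment (in an unstressed syllable) is not met → [e].
/f/ stays [f].
/e/ — between /f/ and /b/, in an unstressed syllable — surfaces as [ə] (rule 2).
/b/ (between /e/ and /a/) fails the environment for rule 3, so it stays [b].
/a/ meets the environment for rule 2 (in an unstressed syllable) → [ə].
/h/ (word-final) is unaffected → [h].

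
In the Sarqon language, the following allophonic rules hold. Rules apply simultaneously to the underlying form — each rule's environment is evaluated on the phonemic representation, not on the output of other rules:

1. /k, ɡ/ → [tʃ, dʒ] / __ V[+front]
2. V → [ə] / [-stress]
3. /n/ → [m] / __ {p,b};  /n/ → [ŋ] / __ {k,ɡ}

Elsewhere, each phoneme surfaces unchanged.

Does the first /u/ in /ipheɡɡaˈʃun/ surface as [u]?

Yes

/u/ — between /ʃ/ and /n/; rule 2 does not apply here → [u].
The actual realization is [u], which matches [u].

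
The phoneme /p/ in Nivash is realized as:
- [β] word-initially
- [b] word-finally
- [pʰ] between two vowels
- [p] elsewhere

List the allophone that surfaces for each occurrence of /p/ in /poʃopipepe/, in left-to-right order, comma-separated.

Occurrence 1 (position 1): word-initially → [β].
Occurrence 2 (position 5): between two vowels → [pʰ].
Occurrence 3 (position 7): between two vowels → [pʰ].
Occurrence 4 (position 9): between two vowels → [pʰ].

[β], [pʰ], [pʰ], [pʰ]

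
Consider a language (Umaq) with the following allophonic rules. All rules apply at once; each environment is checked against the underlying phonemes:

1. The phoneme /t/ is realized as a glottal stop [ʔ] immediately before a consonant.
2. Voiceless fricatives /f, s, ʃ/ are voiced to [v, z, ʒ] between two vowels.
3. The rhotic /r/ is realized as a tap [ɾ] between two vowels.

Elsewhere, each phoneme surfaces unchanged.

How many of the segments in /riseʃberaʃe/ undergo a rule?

3

Segments that undergo a rule: /s/ → [z] (rule 2); /r/ → [ɾ] (rule 3); /ʃ/ → [ʒ] (rule 2).
All other segments surface unchanged.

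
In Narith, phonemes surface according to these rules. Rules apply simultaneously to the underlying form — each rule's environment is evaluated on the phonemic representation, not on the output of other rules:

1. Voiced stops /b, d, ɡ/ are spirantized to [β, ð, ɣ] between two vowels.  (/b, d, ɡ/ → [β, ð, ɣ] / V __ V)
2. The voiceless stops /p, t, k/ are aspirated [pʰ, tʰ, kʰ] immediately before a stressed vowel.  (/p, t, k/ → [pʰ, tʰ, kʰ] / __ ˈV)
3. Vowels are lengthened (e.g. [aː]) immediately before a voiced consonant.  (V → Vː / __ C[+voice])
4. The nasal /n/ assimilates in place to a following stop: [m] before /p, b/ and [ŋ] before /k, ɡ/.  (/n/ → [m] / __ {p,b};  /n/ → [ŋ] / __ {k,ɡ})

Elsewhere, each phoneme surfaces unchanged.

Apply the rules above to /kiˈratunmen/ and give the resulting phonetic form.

[kiːˈratuːnmeːn]

/k/ (word-initial): rule 2 targets it, but not immediately before a stressed vowel → unchanged [k].
/i/ meets the environment for rule 3 (before a voiced consonant) → [iː].
/r/ — not in any rule's target class → [r].
/a/ (between /r/ and /t/) fails the environment for rule 3, so it stays [a].
/t/ (between /a/ and /u/): rule 2 targets it, but not immediately before a stressed vowel → unchanged [t].
/u/ — between /t/ and /n/, before a voiced consonant — surfaces as [uː] (rule 3).
/n/ (between /u/ and /m/) fails the environment for rule 4, so it stays [n].
/m/ (between /n/ and /e/): no rule targets it → [m].
/e/ (between /m/ and /n/) occurs before a voiced consonant → [eː] by rule 3.
/n/ (word-final) fails the environment for rule 4, so it stays [n].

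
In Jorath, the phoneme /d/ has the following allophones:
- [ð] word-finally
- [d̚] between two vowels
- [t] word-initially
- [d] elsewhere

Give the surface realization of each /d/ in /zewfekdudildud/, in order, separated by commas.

Occurrence 1 (position 7): no conditioning environment matches → elsewhere allophone [d].
Occurrence 2 (position 9): between two vowels → [d̚].
Occurrence 3 (position 12): no conditioning environment matches → elsewhere allophone [d].
Occurrence 4 (position 14): word-finally → [ð].

[d], [d̚], [d], [ð]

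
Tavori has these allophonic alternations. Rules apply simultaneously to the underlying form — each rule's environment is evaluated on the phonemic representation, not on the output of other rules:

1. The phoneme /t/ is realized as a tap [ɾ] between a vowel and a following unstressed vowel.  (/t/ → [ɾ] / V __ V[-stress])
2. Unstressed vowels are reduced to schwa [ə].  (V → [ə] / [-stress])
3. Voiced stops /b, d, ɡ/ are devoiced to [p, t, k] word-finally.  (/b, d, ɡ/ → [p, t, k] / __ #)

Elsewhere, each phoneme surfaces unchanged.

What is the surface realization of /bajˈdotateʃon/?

[bəjˈdoɾəɾəʃən]

/b/ (word-initial) is in the target of rule 3 but the environment (word-finally) is not met → [b].
/a/ — between /b/ and /j/, in an unstressed syllable — surfaces as [ə] (rule 2).
/j/ (between /a/ and /d/): no rule targets it → [j].
/d/ (between /j/ and /o/) is in the target of rule 3 but the environment (word-finally) is not met → [d].
/o/ (between /d/ and /t/): rule 2 targets it, but not in an unstressed syllable → unchanged [o].
/t/ (between /o/ and /a/) occurs between a vowel and a following unstressed vowel → [ɾ] by rule 1.
/a/ — between /t/ and /t/, in an unstressed syllable — surfaces as [ə] (rule 2).
/t/ meets the environment for rule 1 (between a vowel and a following unstressed vowel) → [ɾ].
/e/ (between /t/ and /ʃ/): in an unstressed syllable, so rule 2 applies → [ə].
/ʃ/ — not in any rule's target class → [ʃ].
/o/ (between /ʃ/ and /n/): in an unstressed syllable, so rule 2 applies → [ə].
/n/ — not in any rule's target class → [n].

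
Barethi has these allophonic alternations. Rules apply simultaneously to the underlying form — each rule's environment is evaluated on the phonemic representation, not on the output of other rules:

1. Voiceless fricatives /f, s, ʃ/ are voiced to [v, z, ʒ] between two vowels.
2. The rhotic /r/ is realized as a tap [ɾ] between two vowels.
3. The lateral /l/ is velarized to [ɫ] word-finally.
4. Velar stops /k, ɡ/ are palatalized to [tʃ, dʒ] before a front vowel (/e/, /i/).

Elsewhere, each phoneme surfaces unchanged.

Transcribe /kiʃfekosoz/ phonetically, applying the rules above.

Rule 4 applies to /k/ (word-initial: before a front vowel) → [tʃ].
/i/ (between /k/ and /ʃ/): no rule targets it → [i].
/ʃ/ (between /i/ and /f/) fails the environment for rule 1, so it stays [ʃ].
/f/ (between /ʃ/ and /e/) fails the environment for rule 1, so it stays [f].
/e/ (between /f/ and /k/) is unaffected → [e].
/k/ (between /e/ and /o/): rule 4 targets it, but not before a front vowel → unchanged [k].
/o/ (between /k/ and /s/) is unaffected → [o].
/s/ meets the environment for rule 1 (between two vowels) → [z].
/o/ — not in any rule's target class → [o].
/z/ (word-final) is unaffected → [z].

[tʃiʃfekozoz]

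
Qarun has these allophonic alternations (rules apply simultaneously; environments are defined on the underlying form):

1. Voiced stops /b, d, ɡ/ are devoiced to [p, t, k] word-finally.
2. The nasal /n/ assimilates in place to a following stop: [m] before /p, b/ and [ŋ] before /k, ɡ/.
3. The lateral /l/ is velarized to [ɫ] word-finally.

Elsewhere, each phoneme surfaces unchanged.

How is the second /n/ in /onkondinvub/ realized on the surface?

[n]

/n/ (between /o/ and /d/) fails the environment for rule 2, so it stays [n].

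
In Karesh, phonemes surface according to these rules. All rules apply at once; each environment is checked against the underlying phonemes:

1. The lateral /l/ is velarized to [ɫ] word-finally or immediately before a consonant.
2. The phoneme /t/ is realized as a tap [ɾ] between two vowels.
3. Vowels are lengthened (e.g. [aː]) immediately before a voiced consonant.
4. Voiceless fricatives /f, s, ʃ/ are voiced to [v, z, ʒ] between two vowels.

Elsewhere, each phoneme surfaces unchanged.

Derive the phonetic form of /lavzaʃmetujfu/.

[laːvzaʃmeɾuːjfu]

/l/ (word-initial) is in the target of rule 1 but the environment (word-finally or immediately before a consonant) is not met → [l].
/a/ meets the environment for rule 3 (before a voiced consonant) → [aː].
/a/ (between /z/ and /ʃ/) is in the target of rule 3 but the environment (before a voiced consonant) is not met → [a].
/ʃ/ (between /a/ and /m/): rule 4 targets it, but not between two vowels → unchanged [ʃ].
/e/ — between /m/ and /t/; rule 3 does not apply here → [e].
Rule 2 applies to /t/ (between /e/ and /u/: between two vowels) → [ɾ].
/u/ — between /t/ and /j/, before a voiced consonant — surfaces as [uː] (rule 3).
/f/ (between /j/ and /u/) fails the environment for rule 4, so it stays [f].
/u/ (word-final) is in the target of rule 3 but the environment (before a voiced consonant) is not met → [u].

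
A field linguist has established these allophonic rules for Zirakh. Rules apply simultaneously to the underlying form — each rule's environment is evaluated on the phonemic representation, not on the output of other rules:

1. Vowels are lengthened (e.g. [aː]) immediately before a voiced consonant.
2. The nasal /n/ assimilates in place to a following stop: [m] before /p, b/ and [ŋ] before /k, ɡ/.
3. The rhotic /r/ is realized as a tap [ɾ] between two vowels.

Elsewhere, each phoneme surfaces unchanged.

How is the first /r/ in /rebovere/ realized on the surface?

[r]

/r/ (word-initial): rule 3 targets it, but not between two vowels → unchanged [r].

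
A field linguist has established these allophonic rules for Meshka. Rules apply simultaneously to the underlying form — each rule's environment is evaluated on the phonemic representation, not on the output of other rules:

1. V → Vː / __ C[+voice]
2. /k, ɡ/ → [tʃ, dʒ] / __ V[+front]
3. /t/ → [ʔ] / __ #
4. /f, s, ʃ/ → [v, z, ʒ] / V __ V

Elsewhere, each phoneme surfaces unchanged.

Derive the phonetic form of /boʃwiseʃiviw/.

[boʃwizeʒiːviːw]

/o/ (between /b/ and /ʃ/) fails the environment for rule 1, so it stays [o].
/ʃ/ (between /o/ and /w/) is in the target of rule 4 but the environment (between two vowels) is not met → [ʃ].
/i/ (between /w/ and /s/) fails the environment for rule 1, so it stays [i].
/s/ — between /i/ and /e/, between two vowels — surfaces as [z] (rule 4).
/e/ (between /s/ and /ʃ/) fails the environment for rule 1, so it stays [e].
/ʃ/ (between /e/ and /i/): between two vowels, so rule 4 applies → [ʒ].
/i/ (between /ʃ/ and /v/) occurs before a voiced consonant → [iː] by rule 1.
/i/ (between /v/ and /w/): before a voiced consonant, so rule 1 applies → [iː].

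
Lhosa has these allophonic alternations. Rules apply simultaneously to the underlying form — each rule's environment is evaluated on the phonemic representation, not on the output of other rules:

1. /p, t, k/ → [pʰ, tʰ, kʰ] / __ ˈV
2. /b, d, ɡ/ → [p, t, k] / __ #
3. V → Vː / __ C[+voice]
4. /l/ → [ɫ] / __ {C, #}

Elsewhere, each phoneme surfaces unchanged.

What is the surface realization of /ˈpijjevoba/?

[ˈpʰiːjjeːvoːba]

/p/ — word-initial, immediately before a stressed vowel — surfaces as [pʰ] (rule 1).
/i/ (between /p/ and /j/) occurs before a voiced consonant → [iː] by rule 3.
/j/ stays [j].
/j/ stays [j].
Rule 3 applies to /e/ (between /j/ and /v/: before a voiced consonant) → [eː].
/v/ (between /e/ and /o/): no rule targets it → [v].
Rule 3 applies to /o/ (between /v/ and /b/: before a voiced consonant) → [oː].
/b/ (between /o/ and /a/) fails the environment for rule 2, so it stays [b].
/a/ (word-final): rule 3 targets it, but not before a voiced consonant → unchanged [a].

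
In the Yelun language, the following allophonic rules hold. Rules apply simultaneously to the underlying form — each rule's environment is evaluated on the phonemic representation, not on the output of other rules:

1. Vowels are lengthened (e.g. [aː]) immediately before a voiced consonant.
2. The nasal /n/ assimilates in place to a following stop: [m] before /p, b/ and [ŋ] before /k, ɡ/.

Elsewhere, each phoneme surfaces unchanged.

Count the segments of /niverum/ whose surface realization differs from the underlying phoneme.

Segments that undergo a rule: /i/ → [iː] (rule 1); /e/ → [eː] (rule 1); /u/ → [uː] (rule 1).
All other segments surface unchanged.

3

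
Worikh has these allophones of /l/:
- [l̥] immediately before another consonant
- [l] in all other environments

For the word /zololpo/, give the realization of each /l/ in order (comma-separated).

[l], [l̥]

Occurrence 1 (position 3): no conditioning environment matches → elsewhere allophone [l].
Occurrence 2 (position 5): immediately before another consonant → [l̥].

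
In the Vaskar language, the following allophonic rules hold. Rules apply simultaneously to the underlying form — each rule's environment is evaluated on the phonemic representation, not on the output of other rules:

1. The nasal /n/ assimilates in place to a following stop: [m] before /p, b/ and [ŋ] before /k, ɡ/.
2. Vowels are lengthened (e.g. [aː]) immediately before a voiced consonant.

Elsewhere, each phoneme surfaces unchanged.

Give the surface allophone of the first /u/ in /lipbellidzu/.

[u]

/u/ — word-final; rule 2 does not apply here → [u].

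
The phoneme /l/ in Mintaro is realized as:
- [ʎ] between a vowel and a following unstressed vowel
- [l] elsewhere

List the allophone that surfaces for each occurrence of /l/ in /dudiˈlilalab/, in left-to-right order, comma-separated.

[l], [ʎ], [ʎ]

Occurrence 1 (position 5): no conditioning environment matches → elsewhere allophone [l].
Occurrence 2 (position 7): between a vowel and a following unstressed vowel → [ʎ].
Occurrence 3 (position 9): between a vowel and a following unstressed vowel → [ʎ].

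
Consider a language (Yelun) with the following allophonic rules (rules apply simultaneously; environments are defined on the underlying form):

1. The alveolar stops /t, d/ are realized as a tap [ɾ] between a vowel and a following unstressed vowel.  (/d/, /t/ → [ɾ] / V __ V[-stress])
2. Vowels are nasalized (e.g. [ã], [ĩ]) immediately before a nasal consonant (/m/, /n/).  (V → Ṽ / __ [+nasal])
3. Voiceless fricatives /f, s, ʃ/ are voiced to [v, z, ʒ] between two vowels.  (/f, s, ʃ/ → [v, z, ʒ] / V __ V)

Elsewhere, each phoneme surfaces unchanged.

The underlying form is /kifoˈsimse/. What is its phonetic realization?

[kivoˈzĩmse]

/k/ stays [k].
/i/ (between /k/ and /f/) fails the environment for rule 2, so it stays [i].
/f/ (between /i/ and /o/) occurs between two vowels → [v] by rule 3.
/o/ — between /f/ and /s/; rule 2 does not apply here → [o].
Rule 3 applies to /s/ (between /o/ and /i/: between two vowels) → [z].
Rule 2 applies to /i/ (between /s/ and /m/: before a nasal consonant) → [ĩ].
/m/ (between /i/ and /s/): no rule targets it → [m].
/s/ (between /m/ and /e/) is in the target of rule 3 but the environment (between two vowels) is not met → [s].
/e/ (word-final) is in the target of rule 2 but the environment (before a nasal consonant) is not met → [e].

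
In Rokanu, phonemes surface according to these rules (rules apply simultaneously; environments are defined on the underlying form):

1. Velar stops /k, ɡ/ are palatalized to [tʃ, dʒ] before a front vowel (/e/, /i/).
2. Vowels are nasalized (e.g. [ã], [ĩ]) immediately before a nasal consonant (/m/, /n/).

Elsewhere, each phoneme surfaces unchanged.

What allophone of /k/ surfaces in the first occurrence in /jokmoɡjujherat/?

/k/ (between /o/ and /m/): rule 1 targets it, but not before a front vowel → unchanged [k].

[k]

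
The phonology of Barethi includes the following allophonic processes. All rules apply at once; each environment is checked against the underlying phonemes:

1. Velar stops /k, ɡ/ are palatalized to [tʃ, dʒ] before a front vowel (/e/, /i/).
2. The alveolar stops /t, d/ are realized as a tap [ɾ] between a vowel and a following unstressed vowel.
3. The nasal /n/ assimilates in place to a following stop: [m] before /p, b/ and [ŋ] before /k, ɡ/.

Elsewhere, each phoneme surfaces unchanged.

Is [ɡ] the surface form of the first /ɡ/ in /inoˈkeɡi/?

/ɡ/ (between /e/ and /i/): before a front vowel, so rule 1 applies → [dʒ].
The actual realization is [dʒ], not [ɡ].

No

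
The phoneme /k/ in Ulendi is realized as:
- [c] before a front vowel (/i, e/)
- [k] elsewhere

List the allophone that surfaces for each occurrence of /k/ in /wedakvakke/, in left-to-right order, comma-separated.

[k], [k], [c]

Occurrence 1 (position 5): no conditioning environment matches → elsewhere allophone [k].
Occurrence 2 (position 8): no conditioning environment matches → elsewhere allophone [k].
Occurrence 3 (position 9): before a front vowel → [c].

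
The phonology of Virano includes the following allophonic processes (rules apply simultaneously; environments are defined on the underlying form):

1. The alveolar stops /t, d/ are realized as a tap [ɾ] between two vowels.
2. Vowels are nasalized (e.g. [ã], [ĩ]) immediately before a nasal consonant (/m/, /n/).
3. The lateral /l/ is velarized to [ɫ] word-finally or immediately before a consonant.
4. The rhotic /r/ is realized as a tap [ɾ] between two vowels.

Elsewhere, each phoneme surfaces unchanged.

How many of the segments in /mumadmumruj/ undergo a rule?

Segments that undergo a rule: /u/ → [ũ] (rule 2); /u/ → [ũ] (rule 2).
All other segments surface unchanged.

2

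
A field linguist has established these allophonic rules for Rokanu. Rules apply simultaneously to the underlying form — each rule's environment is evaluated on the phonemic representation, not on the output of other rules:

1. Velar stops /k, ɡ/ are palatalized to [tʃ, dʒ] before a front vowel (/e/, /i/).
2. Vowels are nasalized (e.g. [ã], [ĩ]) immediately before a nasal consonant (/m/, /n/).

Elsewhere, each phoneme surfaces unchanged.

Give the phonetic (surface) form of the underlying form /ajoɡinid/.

[ajodʒĩnid]

/a/ — word-initial; rule 2 does not apply here → [a].
/o/ — between /j/ and /ɡ/; rule 2 does not apply here → [o].
/ɡ/ meets the environment for rule 1 (before a front vowel) → [dʒ].
/i/ meets the environment for rule 2 (before a nasal consonant) → [ĩ].
/i/ (between /n/ and /d/): rule 2 targets it, but not before a nasal consonant → unchanged [i].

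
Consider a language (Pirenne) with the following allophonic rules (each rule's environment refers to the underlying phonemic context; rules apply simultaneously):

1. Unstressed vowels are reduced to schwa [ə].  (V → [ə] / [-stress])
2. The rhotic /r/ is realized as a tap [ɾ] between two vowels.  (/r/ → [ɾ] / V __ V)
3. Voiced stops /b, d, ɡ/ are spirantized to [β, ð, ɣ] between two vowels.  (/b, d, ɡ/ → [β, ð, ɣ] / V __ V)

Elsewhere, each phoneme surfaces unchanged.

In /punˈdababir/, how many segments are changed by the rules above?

Segments that undergo a rule: /u/ → [ə] (rule 1); /b/ → [β] (rule 3); /a/ → [ə] (rule 1); /b/ → [β] (rule 3); /i/ → [ə] (rule 1).
All other segments surface unchanged.

5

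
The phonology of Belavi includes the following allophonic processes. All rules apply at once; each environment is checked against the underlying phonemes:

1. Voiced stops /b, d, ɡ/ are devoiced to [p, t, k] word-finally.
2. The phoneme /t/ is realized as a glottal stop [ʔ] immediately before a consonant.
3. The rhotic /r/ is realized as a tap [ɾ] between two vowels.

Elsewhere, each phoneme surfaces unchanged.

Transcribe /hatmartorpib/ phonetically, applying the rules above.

/h/ stays [h].
/a/ — not in any rule's target class → [a].
/t/ (between /a/ and /m/) occurs immediately before a consonant → [ʔ] by rule 2.
/m/ — not in any rule's target class → [m].
/a/ (between /m/ and /r/) is unaffected → [a].
/r/ (between /a/ and /t/): rule 3 targets it, but not between two vowels → unchanged [r].
/t/ — between /r/ and /o/; rule 2 does not apply here → [t].
/o/ stays [o].
/r/ (between /o/ and /p/): rule 3 targets it, but not between two vowels → unchanged [r].
/p/ (between /r/ and /i/) is unaffected → [p].
/i/ (between /p/ and /b/) is unaffected → [i].
Rule 1 applies to /b/ (word-final: word-finally) → [p].

[haʔmartorpip]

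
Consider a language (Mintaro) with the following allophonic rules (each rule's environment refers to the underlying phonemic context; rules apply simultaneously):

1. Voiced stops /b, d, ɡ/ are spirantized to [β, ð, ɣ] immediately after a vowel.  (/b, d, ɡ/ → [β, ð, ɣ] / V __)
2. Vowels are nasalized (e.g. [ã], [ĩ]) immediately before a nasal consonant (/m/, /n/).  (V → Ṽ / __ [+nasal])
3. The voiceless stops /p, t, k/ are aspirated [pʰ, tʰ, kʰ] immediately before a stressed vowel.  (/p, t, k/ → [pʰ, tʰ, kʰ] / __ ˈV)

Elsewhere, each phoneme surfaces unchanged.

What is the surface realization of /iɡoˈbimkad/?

[iɣoˈβĩmkað]

/i/ (word-initial): rule 2 targets it, but not before a nasal consonant → unchanged [i].
/ɡ/ (between /i/ and /o/): immediately after a vowel, so rule 1 applies → [ɣ].
/o/ (between /ɡ/ and /b/) fails the environment for rule 2, so it stays [o].
/b/ (between /o/ and /i/): immediately after a vowel, so rule 1 applies → [β].
/i/ (between /b/ and /m/) occurs before a nasal consonant → [ĩ] by rule 2.
/k/ — between /m/ and /a/; rule 3 does not apply here → [k].
/a/ (between /k/ and /d/): rule 2 targets it, but not before a nasal consonant → unchanged [a].
/d/ (word-final): immediately after a vowel, so rule 1 applies → [ð].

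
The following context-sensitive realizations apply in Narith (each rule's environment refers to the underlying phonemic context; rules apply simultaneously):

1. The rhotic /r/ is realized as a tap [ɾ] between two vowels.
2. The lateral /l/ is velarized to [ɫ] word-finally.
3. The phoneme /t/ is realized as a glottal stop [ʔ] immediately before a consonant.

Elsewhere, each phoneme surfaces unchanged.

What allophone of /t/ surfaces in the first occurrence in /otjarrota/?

[ʔ]

/t/ meets the environment for rule 3 (immediately before a consonant) → [ʔ].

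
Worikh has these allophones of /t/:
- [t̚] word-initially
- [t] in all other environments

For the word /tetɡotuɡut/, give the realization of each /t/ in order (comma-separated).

[t̚], [t], [t], [t]

Occurrence 1 (position 1): word-initially → [t̚].
Occurrence 2 (position 3): no conditioning environment matches → elsewhere allophone [t].
Occurrence 3 (position 6): no conditioning environment matches → elsewhere allophone [t].
Occurrence 4 (position 10): no conditioning environment matches → elsewhere allophone [t].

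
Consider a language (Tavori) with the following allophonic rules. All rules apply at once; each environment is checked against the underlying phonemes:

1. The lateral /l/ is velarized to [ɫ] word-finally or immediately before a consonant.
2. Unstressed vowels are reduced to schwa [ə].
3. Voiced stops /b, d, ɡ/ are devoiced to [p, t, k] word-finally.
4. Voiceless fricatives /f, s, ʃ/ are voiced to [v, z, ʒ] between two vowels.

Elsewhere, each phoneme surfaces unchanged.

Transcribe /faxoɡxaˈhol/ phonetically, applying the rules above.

[fəxəɡxəˈhoɫ]

/f/ — word-initial; rule 4 does not apply here → [f].
Rule 2 applies to /a/ (between /f/ and /x/: in an unstressed syllable) → [ə].
Rule 2 applies to /o/ (between /x/ and /ɡ/: in an unstressed syllable) → [ə].
/ɡ/ (between /o/ and /x/): rule 3 targets it, but not word-finally → unchanged [ɡ].
/a/ (between /x/ and /h/) occurs in an unstressed syllable → [ə] by rule 2.
/o/ (between /h/ and /l/) is in the target of rule 2 but the environment (in an unstressed syllable) is not met → [o].
Rule 1 applies to /l/ (word-final: word-finally or immediately before a consonant) → [ɫ].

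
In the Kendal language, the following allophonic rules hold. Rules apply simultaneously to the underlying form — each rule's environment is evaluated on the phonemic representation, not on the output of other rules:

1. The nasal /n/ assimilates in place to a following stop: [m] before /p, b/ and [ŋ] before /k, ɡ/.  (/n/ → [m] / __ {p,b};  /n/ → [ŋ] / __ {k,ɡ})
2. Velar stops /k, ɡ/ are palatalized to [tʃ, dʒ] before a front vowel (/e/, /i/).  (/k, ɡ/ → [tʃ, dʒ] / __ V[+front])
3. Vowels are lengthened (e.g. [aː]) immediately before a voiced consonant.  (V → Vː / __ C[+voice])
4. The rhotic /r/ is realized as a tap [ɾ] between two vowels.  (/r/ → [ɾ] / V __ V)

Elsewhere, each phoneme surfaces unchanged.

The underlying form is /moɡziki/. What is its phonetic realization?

/m/ stays [m].
/o/ meets the environment for rule 3 (before a voiced consonant) → [oː].
/ɡ/ (between /o/ and /z/) is in the target of rule 2 but the environment (before a front vowel) is not met → [ɡ].
/z/ stays [z].
/i/ (between /z/ and /k/): rule 3 targets it, but not before a voiced consonant → unchanged [i].
/k/ — between /i/ and /i/, before a front vowel — surfaces as [tʃ] (rule 2).
/i/ — word-final; rule 3 does not apply here → [i].

[moːɡzitʃi]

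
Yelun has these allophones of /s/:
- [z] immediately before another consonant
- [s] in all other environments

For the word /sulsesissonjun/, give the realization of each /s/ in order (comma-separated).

Occurrence 1 (position 1): no conditioning environment matches → elsewhere allophone [s].
Occurrence 2 (position 4): no conditioning environment matches → elsewhere allophone [s].
Occurrence 3 (position 6): no conditioning environment matches → elsewhere allophone [s].
Occurrence 4 (position 8): immediately before another consonant → [z].
Occurrence 5 (position 9): no conditioning environment matches → elsewhere allophone [s].

[s], [s], [s], [z], [s]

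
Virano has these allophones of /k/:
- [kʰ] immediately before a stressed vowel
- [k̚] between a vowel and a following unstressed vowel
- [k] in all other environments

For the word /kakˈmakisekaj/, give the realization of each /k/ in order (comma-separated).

Occurrence 1 (position 1): no conditioning environment matches → elsewhere allophone [k].
Occurrence 2 (position 3): no conditioning environment matches → elsewhere allophone [k].
Occurrence 3 (position 6): between a vowel and a following unstressed vowel → [k̚].
Occurrence 4 (position 10): between a vowel and a following unstressed vowel → [k̚].

[k], [k], [k̚], [k̚]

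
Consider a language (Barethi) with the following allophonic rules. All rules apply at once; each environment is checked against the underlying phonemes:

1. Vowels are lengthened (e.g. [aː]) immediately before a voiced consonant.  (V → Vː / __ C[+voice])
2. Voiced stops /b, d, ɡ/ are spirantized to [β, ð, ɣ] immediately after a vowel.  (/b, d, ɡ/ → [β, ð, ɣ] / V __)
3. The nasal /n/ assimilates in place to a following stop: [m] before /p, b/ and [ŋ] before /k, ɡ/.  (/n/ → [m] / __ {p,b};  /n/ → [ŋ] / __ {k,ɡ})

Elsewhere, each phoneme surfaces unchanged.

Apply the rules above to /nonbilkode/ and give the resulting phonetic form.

/n/ (word-initial): rule 3 targets it, but not before a labial or velar stop → unchanged [n].
/o/ (between /n/ and /n/): before a voiced consonant, so rule 1 applies → [oː].
/n/ (between /o/ and /b/): before a labial or velar stop, so rule 3 applies → [m].
/b/ (between /n/ and /i/) fails the environment for rule 2, so it stays [b].
/i/ (between /b/ and /l/) occurs before a voiced consonant → [iː] by rule 1.
/o/ — between /k/ and /d/, before a voiced consonant — surfaces as [oː] (rule 1).
Rule 2 applies to /d/ (between /o/ and /e/: immediately after a vowel) → [ð].
/e/ (word-final) is in the target of rule 1 but the environment (before a voiced consonant) is not met → [e].

[noːmbiːlkoːðe]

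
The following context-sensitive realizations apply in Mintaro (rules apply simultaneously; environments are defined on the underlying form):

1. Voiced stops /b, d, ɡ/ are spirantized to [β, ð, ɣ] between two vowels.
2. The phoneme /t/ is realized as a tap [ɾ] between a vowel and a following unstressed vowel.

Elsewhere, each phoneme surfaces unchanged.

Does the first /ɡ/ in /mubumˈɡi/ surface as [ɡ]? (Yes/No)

/ɡ/ (between /m/ and /i/): rule 1 targets it, but not between two vowels → unchanged [ɡ].
The actual realization is [ɡ], which matches [ɡ].

Yes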